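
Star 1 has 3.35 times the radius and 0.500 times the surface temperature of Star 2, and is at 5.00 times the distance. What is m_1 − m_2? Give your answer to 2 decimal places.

L_1/L_2 = (3.35)²(0.500)⁴ = 0.7014.
F_1/F_2 = (L_1/L_2)/(d_1/d_2)² = 0.7014/25.00 = 0.02806.
m_1 − m_2 = −2.5 log₁₀(0.02806) = 3.88.

3.88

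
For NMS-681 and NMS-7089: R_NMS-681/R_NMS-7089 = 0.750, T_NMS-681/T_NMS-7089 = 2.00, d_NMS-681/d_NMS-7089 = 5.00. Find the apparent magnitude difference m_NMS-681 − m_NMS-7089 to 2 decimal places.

L_NMS-681/L_NMS-7089 = (0.750)²(2.00)⁴ = 9.000.
F_NMS-681/F_NMS-7089 = (L_NMS-681/L_NMS-7089)/(d_NMS-681/d_NMS-7089)² = 9.000/25.00 = 0.3600.
m_NMS-681 − m_NMS-7089 = −2.5 log₁₀(0.3600) = 1.11.

1.11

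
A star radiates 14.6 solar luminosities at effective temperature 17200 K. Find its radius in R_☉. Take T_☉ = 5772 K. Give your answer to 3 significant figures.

R/R_☉ = √(L/L_☉) / (T/T_☉)² = √(14.6) / (2.980)²
       = 3.821 / 8.880 = 0.4303.

0.430 R_☉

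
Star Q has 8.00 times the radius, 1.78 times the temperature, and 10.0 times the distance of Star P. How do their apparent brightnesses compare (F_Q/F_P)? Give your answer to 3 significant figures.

6.42

L_Q/L_P = (R_Q/R_P)²(T_Q/T_P)⁴ = (8.00)² × (1.78)⁴ = 642.5.
F_Q/F_P = (L_Q/L_P)/(d_Q/d_P)² = 642.5 / (10.0)² = 6.425.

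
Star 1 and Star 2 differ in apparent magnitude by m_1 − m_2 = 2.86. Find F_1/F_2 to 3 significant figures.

F_1/F_2 = 10^(−(m_1 − m_2)/2.5) = 10^(-2.86/2.5) = 10^-1.144 = 0.07178.

0.0718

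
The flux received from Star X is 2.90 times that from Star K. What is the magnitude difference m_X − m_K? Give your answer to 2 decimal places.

-1.16

m_X − m_K = −2.5 log₁₀(F_X/F_K) = −2.5 log₁₀(2.90) = −2.5 × (0.462) = -1.156.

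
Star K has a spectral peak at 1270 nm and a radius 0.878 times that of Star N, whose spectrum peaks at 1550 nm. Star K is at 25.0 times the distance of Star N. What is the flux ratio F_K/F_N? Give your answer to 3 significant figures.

Wien's law: T_K/T_N = λ_N/λ_K = 1550/1270 = 1.220.
L_K/L_N = (R_K/R_N)²(T_K/T_N)⁴ = (0.878)²(1.220)⁴ = 1.710.
F_K/F_N = (L_K/L_N)/(d_K/d_N)² = 1.710/(25.0)² = 0.002737.

0.00274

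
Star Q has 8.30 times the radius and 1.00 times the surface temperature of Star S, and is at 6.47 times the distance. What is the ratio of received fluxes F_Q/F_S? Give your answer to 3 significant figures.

1.65

L_Q/L_S = (R_Q/R_S)²(T_Q/T_S)⁴ = (8.30)² × (1.00)⁴ = 68.89.
F_Q/F_S = (L_Q/L_S)/(d_Q/d_S)² = 68.89 / (6.47)² = 1.646.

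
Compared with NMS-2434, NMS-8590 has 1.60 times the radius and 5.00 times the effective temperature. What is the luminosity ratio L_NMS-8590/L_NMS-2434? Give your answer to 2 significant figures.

From the Stefan–Boltzmann law, L ∝ R²T⁴, so
L_NMS-8590/L_NMS-2434 = (R_NMS-8590/R_NMS-2434)² (T_NMS-8590/T_NMS-2434)⁴ = (1.60)² × (5.00)⁴ = 2.560 × 625.0 = 1600.

1.6×10^3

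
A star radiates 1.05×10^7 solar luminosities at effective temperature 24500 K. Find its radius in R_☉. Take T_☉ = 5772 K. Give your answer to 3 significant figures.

180 R_☉

R/R_☉ = √(L/L_☉) / (T/T_☉)² = √(1.05×10^7) / (4.245)²
       = 3240 / 18.02 = 179.9.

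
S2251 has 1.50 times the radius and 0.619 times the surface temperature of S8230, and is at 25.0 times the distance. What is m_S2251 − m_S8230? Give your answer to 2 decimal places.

8.19

L_S2251/L_S8230 = (1.50)²(0.619)⁴ = 0.3303.
F_S2251/F_S8230 = (L_S2251/L_S8230)/(d_S2251/d_S8230)² = 0.3303/625.0 = 5.285×10^-4.
m_S2251 − m_S8230 = −2.5 log₁₀(5.285×10^-4) = 8.19.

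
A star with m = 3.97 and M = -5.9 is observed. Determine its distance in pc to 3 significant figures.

m − M = 5 log₁₀(d/10 pc)
3.97 − (-5.9) = 9.87 = 5 log₁₀(d/10)
d = 10 × 10^(9.87/5) = 10 × 10^1.974 = 941.9 pc.

942 pc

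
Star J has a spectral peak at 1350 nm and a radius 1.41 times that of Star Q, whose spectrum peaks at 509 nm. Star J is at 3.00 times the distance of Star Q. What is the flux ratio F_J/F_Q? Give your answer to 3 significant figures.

Wien's law: T_J/T_Q = λ_Q/λ_J = 509/1350 = 0.3770.
L_J/L_Q = (R_J/R_Q)²(T_J/T_Q)⁴ = (1.41)²(0.3770)⁴ = 0.04018.
F_J/F_Q = (L_J/L_Q)/(d_J/d_Q)² = 0.04018/(3.00)² = 0.004464.

0.00446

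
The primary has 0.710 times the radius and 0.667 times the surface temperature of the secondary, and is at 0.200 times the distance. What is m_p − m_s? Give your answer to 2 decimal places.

-0.99

L_p/L_s = (0.710)²(0.667)⁴ = 0.09977.
F_p/F_s = (L_p/L_s)/(d_p/d_s)² = 0.09977/0.04000 = 2.494.
m_p − m_s = −2.5 log₁₀(2.494) = -0.99.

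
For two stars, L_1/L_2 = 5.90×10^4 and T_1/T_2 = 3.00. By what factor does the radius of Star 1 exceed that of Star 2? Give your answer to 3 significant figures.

L ∝ R²T⁴ gives R ∝ √L / T², so
R_1/R_2 = √(5.90×10^4) / (3.00)² = 242.9 / 9.000 = 26.99.

27.0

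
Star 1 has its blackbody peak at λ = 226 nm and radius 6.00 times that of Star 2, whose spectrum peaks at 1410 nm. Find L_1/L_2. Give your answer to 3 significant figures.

5.45×10^4

Wien's law gives T ∝ 1/λ_max, so T_1/T_2 = λ_2/λ_1 = 1410/226 = 6.239.
Then L ∝ R²T⁴ gives L_1/L_2 = (6.00)² × (6.239)⁴ = 36.00 × 1515 = 5.454×10^4.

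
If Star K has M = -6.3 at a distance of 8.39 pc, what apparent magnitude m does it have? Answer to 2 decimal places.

m = M + 5 log₁₀(d/10 pc) = -6.3 + 5 log₁₀(8.39/10)
  = -6.3 + 5 × -0.076 = -6.3 + -0.38 = -6.68.

-6.68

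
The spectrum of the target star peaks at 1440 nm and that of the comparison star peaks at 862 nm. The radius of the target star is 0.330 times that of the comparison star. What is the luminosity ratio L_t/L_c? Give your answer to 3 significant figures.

0.0140

Wien's law gives T ∝ 1/λ_max, so T_t/T_c = λ_c/λ_t = 862/1440 = 0.5986.
Then L ∝ R²T⁴ gives L_t/L_c = (0.330)² × (0.5986)⁴ = 0.1089 × 0.1284 = 0.01398.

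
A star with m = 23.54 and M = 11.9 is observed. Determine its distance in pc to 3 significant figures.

m − M = 5 log₁₀(d/10 pc)
23.54 − (11.9) = 11.64 = 5 log₁₀(d/10)
d = 10 × 10^(11.64/5) = 10 × 10^2.328 = 2128 pc.

2.13×10^3 pc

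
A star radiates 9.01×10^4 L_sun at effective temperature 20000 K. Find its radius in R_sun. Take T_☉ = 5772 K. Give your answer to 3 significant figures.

25.0 R_sun

R/R_☉ = √(L/L_☉) / (T/T_☉)² = √(9.01×10^4) / (3.465)²
       = 300.2 / 12.01 = 25.00.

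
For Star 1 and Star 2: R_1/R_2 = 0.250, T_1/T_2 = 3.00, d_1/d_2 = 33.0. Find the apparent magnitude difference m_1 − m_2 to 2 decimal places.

5.83

L_1/L_2 = (0.250)²(3.00)⁴ = 5.062.
F_1/F_2 = (L_1/L_2)/(d_1/d_2)² = 5.062/1089 = 0.004649.
m_1 − m_2 = −2.5 log₁₀(0.004649) = 5.83.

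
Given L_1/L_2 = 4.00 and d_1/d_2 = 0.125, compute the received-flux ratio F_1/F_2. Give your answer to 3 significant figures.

256

F = L/(4πd²), so F_1/F_2 = (L_1/L_2) / (d_1/d_2)²
= 4.00 / (0.125)² = 4.00 / 0.01562 = 256.0.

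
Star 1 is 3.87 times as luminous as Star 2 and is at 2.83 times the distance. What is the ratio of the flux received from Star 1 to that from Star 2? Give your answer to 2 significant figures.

F = L/(4πd²), so F_1/F_2 = (L_1/L_2) / (d_1/d_2)²
= 3.87 / (2.83)² = 3.87 / 8.009 = 0.4832.

0.48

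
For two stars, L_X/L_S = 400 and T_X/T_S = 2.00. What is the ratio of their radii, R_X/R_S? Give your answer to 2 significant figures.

L ∝ R²T⁴ gives R ∝ √L / T², so
R_X/R_S = √(400) / (2.00)² = 20.00 / 4.000 = 5.000.

5.0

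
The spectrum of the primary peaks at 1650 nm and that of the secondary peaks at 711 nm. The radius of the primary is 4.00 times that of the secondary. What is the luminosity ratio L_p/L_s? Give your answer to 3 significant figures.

0.552

Wien's law gives T ∝ 1/λ_max, so T_p/T_s = λ_s/λ_p = 711/1650 = 0.4309.
Then L ∝ R²T⁴ gives L_p/L_s = (4.00)² × (0.4309)⁴ = 16.00 × 0.03448 = 0.5516.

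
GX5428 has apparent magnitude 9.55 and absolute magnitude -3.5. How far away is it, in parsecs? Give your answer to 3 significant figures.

m − M = 5 log₁₀(d/10 pc)
9.55 − (-3.5) = 13.05 = 5 log₁₀(d/10)
d = 10 × 10^(13.05/5) = 10 × 10^2.610 = 4074 pc.

4.07×10^3 pc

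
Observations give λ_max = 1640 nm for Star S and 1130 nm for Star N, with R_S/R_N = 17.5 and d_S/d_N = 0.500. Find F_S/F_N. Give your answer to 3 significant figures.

276

Wien's law: T_S/T_N = λ_N/λ_S = 1130/1640 = 0.6890.
L_S/L_N = (R_S/R_N)²(T_S/T_N)⁴ = (17.5)²(0.6890)⁴ = 69.03.
F_S/F_N = (L_S/L_N)/(d_S/d_N)² = 69.03/(0.500)² = 276.1.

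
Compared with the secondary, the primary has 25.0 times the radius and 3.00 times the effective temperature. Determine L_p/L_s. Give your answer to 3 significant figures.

5.06×10^4

From the Stefan–Boltzmann law, L ∝ R²T⁴, so
L_p/L_s = (R_p/R_s)² (T_p/T_s)⁴ = (25.0)² × (3.00)⁴ = 625.0 × 81.00 = 5.062×10^4.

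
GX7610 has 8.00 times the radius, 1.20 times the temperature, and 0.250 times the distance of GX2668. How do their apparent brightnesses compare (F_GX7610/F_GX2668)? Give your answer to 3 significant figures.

2.12×10^3

L_GX7610/L_GX2668 = (R_GX7610/R_GX2668)²(T_GX7610/T_GX2668)⁴ = (8.00)² × (1.20)⁴ = 132.7.
F_GX7610/F_GX2668 = (L_GX7610/L_GX2668)/(d_GX7610/d_GX2668)² = 132.7 / (0.250)² = 2123.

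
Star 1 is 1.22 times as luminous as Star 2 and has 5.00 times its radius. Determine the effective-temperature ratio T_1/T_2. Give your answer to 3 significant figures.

L ∝ R²T⁴ gives T ∝ (L/R²)^(1/4), so
T_1/T_2 = (1.22 / 5.00²)^(1/4) = (0.04880)^(1/4) = 0.4700.

0.470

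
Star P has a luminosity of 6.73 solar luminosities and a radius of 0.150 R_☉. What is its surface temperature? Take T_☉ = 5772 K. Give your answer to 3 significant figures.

T/T_☉ = (L/L_☉)^(1/4) / (R/R_☉)^(1/2)
T = 5772 × (6.73)^(1/4) / √(0.150) = 5772 × 1.611 / 0.3873 = 2.400×10^4 K.

2.40×10^4 K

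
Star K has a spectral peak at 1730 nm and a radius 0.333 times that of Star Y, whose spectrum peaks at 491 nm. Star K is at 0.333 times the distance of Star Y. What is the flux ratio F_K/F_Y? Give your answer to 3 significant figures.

0.00649

Wien's law: T_K/T_Y = λ_Y/λ_K = 491/1730 = 0.2838.
L_K/L_Y = (R_K/R_Y)²(T_K/T_Y)⁴ = (0.333)²(0.2838)⁴ = 7.195×10^-4.
F_K/F_Y = (L_K/L_Y)/(d_K/d_Y)² = 7.195×10^-4/(0.333)² = 0.006488.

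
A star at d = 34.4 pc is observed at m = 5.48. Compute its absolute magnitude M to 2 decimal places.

2.80

M = m − 5 log₁₀(d/10 pc) = 5.48 − 5 log₁₀(34.4/10)
  = 5.48 − 5 × 0.537 = 5.48 − 2.68 = 2.80.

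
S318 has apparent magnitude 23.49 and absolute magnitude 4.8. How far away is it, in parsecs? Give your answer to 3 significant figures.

m − M = 5 log₁₀(d/10 pc)
23.49 − (4.8) = 18.69 = 5 log₁₀(d/10)
d = 10 × 10^(18.69/5) = 10 × 10^3.738 = 5.470×10^4 pc.

5.47×10^4 pc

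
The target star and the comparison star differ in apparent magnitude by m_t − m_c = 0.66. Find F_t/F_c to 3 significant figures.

F_t/F_c = 10^(−(m_t − m_c)/2.5) = 10^(-0.66/2.5) = 10^-0.264 = 0.5445.

0.545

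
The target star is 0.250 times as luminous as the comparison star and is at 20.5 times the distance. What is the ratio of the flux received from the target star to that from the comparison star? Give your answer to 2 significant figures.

5.9×10^-4

F = L/(4πd²), so F_t/F_c = (L_t/L_c) / (d_t/d_c)²
= 0.250 / (20.5)² = 0.250 / 420.2 = 5.949×10^-4.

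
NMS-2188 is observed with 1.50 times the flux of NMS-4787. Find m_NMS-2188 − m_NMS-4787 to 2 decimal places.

-0.44

m_NMS-2188 − m_NMS-4787 = −2.5 log₁₀(F_NMS-2188/F_NMS-4787) = −2.5 log₁₀(1.50) = −2.5 × (0.176) = -0.440.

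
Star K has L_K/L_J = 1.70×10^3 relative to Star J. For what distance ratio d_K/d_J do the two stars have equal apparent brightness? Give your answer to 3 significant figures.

Equal flux requires L_K/d_K² = L_J/d_J², so d_K/d_J = √(L_K/L_J)
= √(1.70×10^3) = 41.23.

41.2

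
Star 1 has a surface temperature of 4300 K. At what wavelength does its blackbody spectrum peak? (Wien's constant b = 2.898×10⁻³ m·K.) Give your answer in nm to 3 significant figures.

λ_max = b/T = 2.898×10⁻³ / 4300 = 6.74×10^-7 m = 674.0 nm.

674 nm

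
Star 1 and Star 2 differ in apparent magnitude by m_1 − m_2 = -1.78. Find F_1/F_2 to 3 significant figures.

5.15

F_1/F_2 = 10^(−(m_1 − m_2)/2.5) = 10^(1.78/2.5) = 10^0.712 = 5.152.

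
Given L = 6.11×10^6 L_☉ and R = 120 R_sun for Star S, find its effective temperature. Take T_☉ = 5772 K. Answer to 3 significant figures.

T/T_☉ = (L/L_☉)^(1/4) / (R/R_☉)^(1/2)
T = 5772 × (6.11×10^6)^(1/4) / √(120) = 5772 × 49.72 / 10.95 = 2.620×10^4 K.

2.62×10^4 K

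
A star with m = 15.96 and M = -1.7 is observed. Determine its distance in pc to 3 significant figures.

m − M = 5 log₁₀(d/10 pc)
15.96 − (-1.7) = 17.66 = 5 log₁₀(d/10)
d = 10 × 10^(17.66/5) = 10 × 10^3.532 = 3.404×10^4 pc.

3.40×10^4 pc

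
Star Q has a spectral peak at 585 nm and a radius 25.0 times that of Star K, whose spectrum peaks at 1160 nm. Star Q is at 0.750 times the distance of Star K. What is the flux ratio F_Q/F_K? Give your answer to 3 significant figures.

1.72×10^4

Wien's law: T_Q/T_K = λ_K/λ_Q = 1160/585 = 1.983.
L_Q/L_K = (R_Q/R_K)²(T_Q/T_K)⁴ = (25.0)²(1.983)⁴ = 9662.
F_Q/F_K = (L_Q/L_K)/(d_Q/d_K)² = 9662/(0.750)² = 1.718×10^4.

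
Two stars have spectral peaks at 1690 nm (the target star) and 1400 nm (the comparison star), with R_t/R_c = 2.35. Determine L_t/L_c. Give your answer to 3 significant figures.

Wien's law gives T ∝ 1/λ_max, so T_t/T_c = λ_c/λ_t = 1400/1690 = 0.8284.
Then L ∝ R²T⁴ gives L_t/L_c = (2.35)² × (0.8284)⁴ = 5.523 × 0.4709 = 2.601.

2.60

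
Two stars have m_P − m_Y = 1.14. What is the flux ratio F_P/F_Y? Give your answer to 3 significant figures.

0.350

F_P/F_Y = 10^(−(m_P − m_Y)/2.5) = 10^(-1.14/2.5) = 10^-0.456 = 0.3499.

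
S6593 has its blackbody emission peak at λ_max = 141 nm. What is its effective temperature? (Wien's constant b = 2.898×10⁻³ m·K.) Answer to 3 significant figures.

2.06×10^4 K

T = b/λ_max = 2.898×10⁻³ / (141×10⁻⁹) = 2.055×10^4 K.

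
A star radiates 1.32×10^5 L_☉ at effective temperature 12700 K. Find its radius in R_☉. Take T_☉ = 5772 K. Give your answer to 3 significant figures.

R/R_☉ = √(L/L_☉) / (T/T_☉)² = √(1.32×10^5) / (2.200)²
       = 363.3 / 4.841 = 75.05.

75.0 R_☉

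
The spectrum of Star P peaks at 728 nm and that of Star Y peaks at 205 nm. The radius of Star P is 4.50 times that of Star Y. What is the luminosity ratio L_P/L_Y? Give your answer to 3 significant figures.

Wien's law gives T ∝ 1/λ_max, so T_P/T_Y = λ_Y/λ_P = 205/728 = 0.2816.
Then L ∝ R²T⁴ gives L_P/L_Y = (4.50)² × (0.2816)⁴ = 20.25 × 0.006288 = 0.1273.

0.127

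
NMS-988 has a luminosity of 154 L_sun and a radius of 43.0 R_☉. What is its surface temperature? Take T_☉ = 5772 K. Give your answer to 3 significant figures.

3.10×10^3 K

T/T_☉ = (L/L_☉)^(1/4) / (R/R_☉)^(1/2)
T = 5772 × (154)^(1/4) / √(43.0) = 5772 × 3.523 / 6.557 = 3101 K.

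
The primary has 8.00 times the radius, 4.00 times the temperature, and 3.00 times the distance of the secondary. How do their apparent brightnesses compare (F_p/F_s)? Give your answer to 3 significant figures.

L_p/L_s = (R_p/R_s)²(T_p/T_s)⁴ = (8.00)² × (4.00)⁴ = 1.638×10^4.
F_p/F_s = (L_p/L_s)/(d_p/d_s)² = 1.638×10^4 / (3.00)² = 1820.

1.82×10^3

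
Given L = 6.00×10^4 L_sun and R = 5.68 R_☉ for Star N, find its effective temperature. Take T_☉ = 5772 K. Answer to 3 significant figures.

3.79×10^4 K

T/T_☉ = (L/L_☉)^(1/4) / (R/R_☉)^(1/2)
T = 5772 × (6.00×10^4)^(1/4) / √(5.68) = 5772 × 15.65 / 2.383 = 3.790×10^4 K.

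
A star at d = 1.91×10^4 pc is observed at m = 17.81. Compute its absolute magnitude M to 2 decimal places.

1.40

M = m − 5 log₁₀(d/10 pc) = 17.81 − 5 log₁₀(1.91×10^4/10)
  = 17.81 − 5 × 3.281 = 17.81 − 16.41 = 1.40.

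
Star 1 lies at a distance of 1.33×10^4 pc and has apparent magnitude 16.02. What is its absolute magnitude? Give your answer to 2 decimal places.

0.40

M = m − 5 log₁₀(d/10 pc) = 16.02 − 5 log₁₀(1.33×10^4/10)
  = 16.02 − 5 × 3.124 = 16.02 − 15.62 = 0.40.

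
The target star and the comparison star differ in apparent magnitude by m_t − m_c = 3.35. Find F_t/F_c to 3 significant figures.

F_t/F_c = 10^(−(m_t − m_c)/2.5) = 10^(-3.35/2.5) = 10^-1.340 = 0.04571.

0.0457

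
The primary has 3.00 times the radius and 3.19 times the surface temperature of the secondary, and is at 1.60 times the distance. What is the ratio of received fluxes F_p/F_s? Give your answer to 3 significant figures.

L_p/L_s = (R_p/R_s)²(T_p/T_s)⁴ = (3.00)² × (3.19)⁴ = 932.0.
F_p/F_s = (L_p/L_s)/(d_p/d_s)² = 932.0 / (1.60)² = 364.1.

364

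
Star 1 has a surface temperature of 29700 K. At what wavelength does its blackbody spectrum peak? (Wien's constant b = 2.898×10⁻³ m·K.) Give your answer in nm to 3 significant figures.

λ_max = b/T = 2.898×10⁻³ / 29700 = 9.76×10^-8 m = 97.58 nm.

97.6 nm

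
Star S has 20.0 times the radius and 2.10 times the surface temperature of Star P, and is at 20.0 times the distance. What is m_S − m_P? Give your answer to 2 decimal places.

-3.22

L_S/L_P = (20.0)²(2.10)⁴ = 7779.
F_S/F_P = (L_S/L_P)/(d_S/d_P)² = 7779/400.0 = 19.45.
m_S − m_P = −2.5 log₁₀(19.45) = -3.22.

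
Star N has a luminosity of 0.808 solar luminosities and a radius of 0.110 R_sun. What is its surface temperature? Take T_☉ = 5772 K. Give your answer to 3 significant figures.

1.65×10^4 K

T/T_☉ = (L/L_☉)^(1/4) / (R/R_☉)^(1/2)
T = 5772 × (0.808)^(1/4) / √(0.110) = 5772 × 0.9481 / 0.3317 = 1.650×10^4 K.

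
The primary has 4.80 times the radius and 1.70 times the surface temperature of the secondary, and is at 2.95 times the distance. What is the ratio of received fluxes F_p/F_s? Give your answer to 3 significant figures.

L_p/L_s = (R_p/R_s)²(T_p/T_s)⁴ = (4.80)² × (1.70)⁴ = 192.4.
F_p/F_s = (L_p/L_s)/(d_p/d_s)² = 192.4 / (2.95)² = 22.11.

22.1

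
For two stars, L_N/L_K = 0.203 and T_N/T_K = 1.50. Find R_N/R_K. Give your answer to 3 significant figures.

L ∝ R²T⁴ gives R ∝ √L / T², so
R_N/R_K = √(0.203) / (1.50)² = 0.4506 / 2.250 = 0.2002.

0.200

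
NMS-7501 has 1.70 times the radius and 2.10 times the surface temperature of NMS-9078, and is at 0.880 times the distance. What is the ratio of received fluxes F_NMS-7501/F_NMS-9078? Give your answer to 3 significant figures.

L_NMS-7501/L_NMS-9078 = (R_NMS-7501/R_NMS-9078)²(T_NMS-7501/T_NMS-9078)⁴ = (1.70)² × (2.10)⁴ = 56.21.
F_NMS-7501/F_NMS-9078 = (L_NMS-7501/L_NMS-9078)/(d_NMS-7501/d_NMS-9078)² = 56.21 / (0.880)² = 72.58.

72.6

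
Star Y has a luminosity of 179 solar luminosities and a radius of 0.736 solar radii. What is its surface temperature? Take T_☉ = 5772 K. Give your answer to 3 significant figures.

T/T_☉ = (L/L_☉)^(1/4) / (R/R_☉)^(1/2)
T = 5772 × (179)^(1/4) / √(0.736) = 5772 × 3.658 / 0.8579 = 2.461×10^4 K.

2.46×10^4 K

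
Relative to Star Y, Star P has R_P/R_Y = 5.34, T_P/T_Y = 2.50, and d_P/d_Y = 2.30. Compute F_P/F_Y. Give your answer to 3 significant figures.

L_P/L_Y = (R_P/R_Y)²(T_P/T_Y)⁴ = (5.34)² × (2.50)⁴ = 1114.
F_P/F_Y = (L_P/L_Y)/(d_P/d_Y)² = 1114 / (2.30)² = 210.6.

211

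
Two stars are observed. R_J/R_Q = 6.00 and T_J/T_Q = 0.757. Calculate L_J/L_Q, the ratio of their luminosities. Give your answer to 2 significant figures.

12

From the Stefan–Boltzmann law, L ∝ R²T⁴, so
L_J/L_Q = (R_J/R_Q)² (T_J/T_Q)⁴ = (6.00)² × (0.757)⁴ = 36.00 × 0.3284 = 11.82.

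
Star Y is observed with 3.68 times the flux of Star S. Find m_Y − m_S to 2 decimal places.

-1.41

m_Y − m_S = −2.5 log₁₀(F_Y/F_S) = −2.5 log₁₀(3.68) = −2.5 × (0.566) = -1.415.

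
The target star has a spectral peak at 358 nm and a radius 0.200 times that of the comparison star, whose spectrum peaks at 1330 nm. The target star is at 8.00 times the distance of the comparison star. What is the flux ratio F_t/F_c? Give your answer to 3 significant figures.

Wien's law: T_t/T_c = λ_c/λ_t = 1330/358 = 3.715.
L_t/L_c = (R_t/R_c)²(T_t/T_c)⁴ = (0.200)²(3.715)⁴ = 7.620.
F_t/F_c = (L_t/L_c)/(d_t/d_c)² = 7.620/(8.00)² = 0.1191.

0.119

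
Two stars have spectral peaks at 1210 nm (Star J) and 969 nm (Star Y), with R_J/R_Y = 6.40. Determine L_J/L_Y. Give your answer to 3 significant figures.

Wien's law gives T ∝ 1/λ_max, so T_J/T_Y = λ_Y/λ_J = 969/1210 = 0.8008.
Then L ∝ R²T⁴ gives L_J/L_Y = (6.40)² × (0.8008)⁴ = 40.96 × 0.4113 = 16.85.

16.8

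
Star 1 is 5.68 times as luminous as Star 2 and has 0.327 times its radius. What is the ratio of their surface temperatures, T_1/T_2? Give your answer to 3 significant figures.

2.70

L ∝ R²T⁴ gives T ∝ (L/R²)^(1/4), so
T_1/T_2 = (5.68 / 0.327²)^(1/4) = (53.12)^(1/4) = 2.700.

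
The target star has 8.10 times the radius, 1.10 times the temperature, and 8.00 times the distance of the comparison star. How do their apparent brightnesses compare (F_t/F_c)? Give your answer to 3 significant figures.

1.50

L_t/L_c = (R_t/R_c)²(T_t/T_c)⁴ = (8.10)² × (1.10)⁴ = 96.06.
F_t/F_c = (L_t/L_c)/(d_t/d_c)² = 96.06 / (8.00)² = 1.501.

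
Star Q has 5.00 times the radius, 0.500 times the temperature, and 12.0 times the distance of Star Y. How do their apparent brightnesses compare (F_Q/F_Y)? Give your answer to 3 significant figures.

L_Q/L_Y = (R_Q/R_Y)²(T_Q/T_Y)⁴ = (5.00)² × (0.500)⁴ = 1.562.
F_Q/F_Y = (L_Q/L_Y)/(d_Q/d_Y)² = 1.562 / (12.0)² = 0.01085.

0.0109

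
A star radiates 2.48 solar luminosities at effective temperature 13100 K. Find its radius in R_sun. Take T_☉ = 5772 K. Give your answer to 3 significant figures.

R/R_☉ = √(L/L_☉) / (T/T_☉)² = √(2.48) / (2.270)²
       = 1.575 / 5.151 = 0.3057.

0.306 R_sun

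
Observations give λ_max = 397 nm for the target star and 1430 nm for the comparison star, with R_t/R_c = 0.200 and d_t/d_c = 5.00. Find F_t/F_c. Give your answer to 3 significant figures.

0.269

Wien's law: T_t/T_c = λ_c/λ_t = 1430/397 = 3.602.
L_t/L_c = (R_t/R_c)²(T_t/T_c)⁴ = (0.200)²(3.602)⁴ = 6.734.
F_t/F_c = (L_t/L_c)/(d_t/d_c)² = 6.734/(5.00)² = 0.2693.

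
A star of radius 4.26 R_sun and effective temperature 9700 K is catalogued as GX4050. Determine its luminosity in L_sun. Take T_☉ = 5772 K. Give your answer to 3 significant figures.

L/L_☉ = (R/R_☉)² (T/T_☉)⁴ = (4.26)² × (9700/5772)⁴
       = 18.15 × (1.681)⁴ = 18.15 × 7.976 = 144.7.

145 L_sun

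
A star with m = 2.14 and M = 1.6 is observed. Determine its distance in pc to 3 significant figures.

12.8 pc

m − M = 5 log₁₀(d/10 pc)
2.14 − (1.6) = 0.54 = 5 log₁₀(d/10)
d = 10 × 10^(0.54/5) = 10 × 10^0.108 = 12.82 pc.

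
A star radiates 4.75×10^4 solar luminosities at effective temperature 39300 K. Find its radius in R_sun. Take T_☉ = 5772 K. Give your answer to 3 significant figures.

R/R_☉ = √(L/L_☉) / (T/T_☉)² = √(4.75×10^4) / (6.809)²
       = 217.9 / 46.36 = 4.701.

4.70 R_sun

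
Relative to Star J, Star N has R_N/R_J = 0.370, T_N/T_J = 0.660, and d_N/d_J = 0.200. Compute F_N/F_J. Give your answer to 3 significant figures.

0.649

L_N/L_J = (R_N/R_J)²(T_N/T_J)⁴ = (0.370)² × (0.660)⁴ = 0.02598.
F_N/F_J = (L_N/L_J)/(d_N/d_J)² = 0.02598 / (0.200)² = 0.6494.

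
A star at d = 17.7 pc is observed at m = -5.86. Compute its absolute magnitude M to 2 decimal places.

M = m − 5 log₁₀(d/10 pc) = -5.86 − 5 log₁₀(17.7/10)
  = -5.86 − 5 × 0.248 = -5.86 − 1.24 = -7.10.

-7.10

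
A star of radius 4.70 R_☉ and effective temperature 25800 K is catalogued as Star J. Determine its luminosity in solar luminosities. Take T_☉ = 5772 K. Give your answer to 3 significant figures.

8.82×10^3 solar luminosities

L/L_☉ = (R/R_☉)² (T/T_☉)⁴ = (4.70)² × (25800/5772)⁴
       = 22.09 × (4.470)⁴ = 22.09 × 399.2 = 8818.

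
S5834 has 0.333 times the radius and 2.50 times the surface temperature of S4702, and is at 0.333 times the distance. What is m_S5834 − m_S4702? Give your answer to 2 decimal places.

L_S5834/L_S4702 = (0.333)²(2.50)⁴ = 4.332.
F_S5834/F_S4702 = (L_S5834/L_S4702)/(d_S5834/d_S4702)² = 4.332/0.1109 = 39.06.
m_S5834 − m_S4702 = −2.5 log₁₀(39.06) = -3.98.

-3.98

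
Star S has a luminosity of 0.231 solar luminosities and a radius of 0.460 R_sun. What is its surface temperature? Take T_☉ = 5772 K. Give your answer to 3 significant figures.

5.90×10^3 K

T/T_☉ = (L/L_☉)^(1/4) / (R/R_☉)^(1/2)
T = 5772 × (0.231)^(1/4) / √(0.460) = 5772 × 0.6933 / 0.6782 = 5900 K.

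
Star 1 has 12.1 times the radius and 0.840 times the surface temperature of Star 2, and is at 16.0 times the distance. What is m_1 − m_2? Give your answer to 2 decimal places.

L_1/L_2 = (12.1)²(0.840)⁴ = 72.89.
F_1/F_2 = (L_1/L_2)/(d_1/d_2)² = 72.89/256.0 = 0.2847.
m_1 − m_2 = −2.5 log₁₀(0.2847) = 1.36.

1.36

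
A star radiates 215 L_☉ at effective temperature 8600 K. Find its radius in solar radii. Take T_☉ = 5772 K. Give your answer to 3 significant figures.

6.61 solar radii

R/R_☉ = √(L/L_☉) / (T/T_☉)² = √(215) / (1.490)²
       = 14.66 / 2.220 = 6.605.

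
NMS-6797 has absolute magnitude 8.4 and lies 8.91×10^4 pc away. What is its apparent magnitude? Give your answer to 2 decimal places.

m = M + 5 log₁₀(d/10 pc) = 8.4 + 5 log₁₀(8.91×10^4/10)
  = 8.4 + 5 × 3.950 = 8.4 + 19.75 = 28.15.

28.15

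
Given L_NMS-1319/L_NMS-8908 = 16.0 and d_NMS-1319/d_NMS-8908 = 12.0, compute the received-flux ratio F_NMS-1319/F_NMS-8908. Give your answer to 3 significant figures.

F = L/(4πd²), so F_NMS-1319/F_NMS-8908 = (L_NMS-1319/L_NMS-8908) / (d_NMS-1319/d_NMS-8908)²
= 16.0 / (12.0)² = 16.0 / 144.0 = 0.1111.

0.111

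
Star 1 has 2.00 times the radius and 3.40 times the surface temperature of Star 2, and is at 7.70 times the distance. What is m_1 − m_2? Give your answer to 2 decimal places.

L_1/L_2 = (2.00)²(3.40)⁴ = 534.5.
F_1/F_2 = (L_1/L_2)/(d_1/d_2)² = 534.5/59.29 = 9.016.
m_1 − m_2 = −2.5 log₁₀(9.016) = -2.39.

-2.39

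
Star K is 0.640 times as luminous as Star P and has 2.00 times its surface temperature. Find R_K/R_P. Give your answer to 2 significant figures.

0.20

L ∝ R²T⁴ gives R ∝ √L / T², so
R_K/R_P = √(0.640) / (2.00)² = 0.8000 / 4.000 = 0.2000.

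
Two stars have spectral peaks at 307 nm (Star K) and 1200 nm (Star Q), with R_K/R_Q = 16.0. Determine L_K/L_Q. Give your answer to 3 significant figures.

Wien's law gives T ∝ 1/λ_max, so T_K/T_Q = λ_Q/λ_K = 1200/307 = 3.909.
Then L ∝ R²T⁴ gives L_K/L_Q = (16.0)² × (3.909)⁴ = 256.0 × 233.4 = 5.976×10^4.

5.98×10^4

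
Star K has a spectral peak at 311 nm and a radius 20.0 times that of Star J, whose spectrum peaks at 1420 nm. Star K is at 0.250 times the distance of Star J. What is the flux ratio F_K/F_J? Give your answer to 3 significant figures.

Wien's law: T_K/T_J = λ_J/λ_K = 1420/311 = 4.566.
L_K/L_J = (R_K/R_J)²(T_K/T_J)⁴ = (20.0)²(4.566)⁴ = 1.738×10^5.
F_K/F_J = (L_K/L_J)/(d_K/d_J)² = 1.738×10^5/(0.250)² = 2.782×10^6.

2.78×10^6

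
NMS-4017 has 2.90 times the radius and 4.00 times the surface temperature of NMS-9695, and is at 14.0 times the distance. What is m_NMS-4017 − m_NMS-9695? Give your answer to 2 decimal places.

L_NMS-4017/L_NMS-9695 = (2.90)²(4.00)⁴ = 2153.
F_NMS-4017/F_NMS-9695 = (L_NMS-4017/L_NMS-9695)/(d_NMS-4017/d_NMS-9695)² = 2153/196.0 = 10.98.
m_NMS-4017 − m_NMS-9695 = −2.5 log₁₀(10.98) = -2.60.

-2.60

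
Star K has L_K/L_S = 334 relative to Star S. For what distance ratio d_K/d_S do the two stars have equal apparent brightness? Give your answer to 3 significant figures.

18.3

Equal flux requires L_K/d_K² = L_S/d_S², so d_K/d_S = √(L_K/L_S)
= √(334) = 18.28.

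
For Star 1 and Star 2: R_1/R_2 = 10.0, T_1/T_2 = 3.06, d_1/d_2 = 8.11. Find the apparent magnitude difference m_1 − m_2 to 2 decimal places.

-5.31

L_1/L_2 = (10.0)²(3.06)⁴ = 8768.
F_1/F_2 = (L_1/L_2)/(d_1/d_2)² = 8768/65.77 = 133.3.
m_1 − m_2 = −2.5 log₁₀(133.3) = -5.31.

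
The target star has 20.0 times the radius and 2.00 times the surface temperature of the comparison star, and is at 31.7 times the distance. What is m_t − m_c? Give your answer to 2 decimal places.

L_t/L_c = (20.0)²(2.00)⁴ = 6400.
F_t/F_c = (L_t/L_c)/(d_t/d_c)² = 6400/1005 = 6.369.
m_t − m_c = −2.5 log₁₀(6.369) = -2.01.

-2.01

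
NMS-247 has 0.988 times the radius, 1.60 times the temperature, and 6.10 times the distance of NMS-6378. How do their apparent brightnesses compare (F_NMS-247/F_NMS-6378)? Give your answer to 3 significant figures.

0.172

L_NMS-247/L_NMS-6378 = (R_NMS-247/R_NMS-6378)²(T_NMS-247/T_NMS-6378)⁴ = (0.988)² × (1.60)⁴ = 6.397.
F_NMS-247/F_NMS-6378 = (L_NMS-247/L_NMS-6378)/(d_NMS-247/d_NMS-6378)² = 6.397 / (6.10)² = 0.1719.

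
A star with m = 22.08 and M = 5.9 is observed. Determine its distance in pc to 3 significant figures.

m − M = 5 log₁₀(d/10 pc)
22.08 − (5.9) = 16.18 = 5 log₁₀(d/10)
d = 10 × 10^(16.18/5) = 10 × 10^3.236 = 1.722×10^4 pc.

1.72×10^4 pc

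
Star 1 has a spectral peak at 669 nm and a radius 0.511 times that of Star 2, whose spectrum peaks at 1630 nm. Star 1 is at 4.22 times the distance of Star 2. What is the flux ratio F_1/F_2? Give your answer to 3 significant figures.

0.517

Wien's law: T_1/T_2 = λ_2/λ_1 = 1630/669 = 2.436.
L_1/L_2 = (R_1/R_2)²(T_1/T_2)⁴ = (0.511)²(2.436)⁴ = 9.202.
F_1/F_2 = (L_1/L_2)/(d_1/d_2)² = 9.202/(4.22)² = 0.5167.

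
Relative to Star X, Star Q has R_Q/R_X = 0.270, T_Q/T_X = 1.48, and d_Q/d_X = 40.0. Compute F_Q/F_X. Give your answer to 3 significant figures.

L_Q/L_X = (R_Q/R_X)²(T_Q/T_X)⁴ = (0.270)² × (1.48)⁴ = 0.3498.
F_Q/F_X = (L_Q/L_X)/(d_Q/d_X)² = 0.3498 / (40.0)² = 2.186×10^-4.

2.19×10^-4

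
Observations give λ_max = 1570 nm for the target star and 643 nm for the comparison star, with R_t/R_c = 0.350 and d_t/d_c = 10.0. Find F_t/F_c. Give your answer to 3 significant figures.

3.45×10^-5

Wien's law: T_t/T_c = λ_c/λ_t = 643/1570 = 0.4096.
L_t/L_c = (R_t/R_c)²(T_t/T_c)⁴ = (0.350)²(0.4096)⁴ = 0.003447.
F_t/F_c = (L_t/L_c)/(d_t/d_c)² = 0.003447/(10.0)² = 3.447×10^-5.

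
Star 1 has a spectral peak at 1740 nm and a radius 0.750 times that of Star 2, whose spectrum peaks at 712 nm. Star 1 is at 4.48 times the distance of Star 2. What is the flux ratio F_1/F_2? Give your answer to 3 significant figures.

7.86×10^-4

Wien's law: T_1/T_2 = λ_2/λ_1 = 712/1740 = 0.4092.
L_1/L_2 = (R_1/R_2)²(T_1/T_2)⁴ = (0.750)²(0.4092)⁴ = 0.01577.
F_1/F_2 = (L_1/L_2)/(d_1/d_2)² = 0.01577/(4.48)² = 7.858×10^-4.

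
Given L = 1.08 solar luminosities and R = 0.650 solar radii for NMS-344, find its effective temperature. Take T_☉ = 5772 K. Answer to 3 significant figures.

7.30×10^3 K

T/T_☉ = (L/L_☉)^(1/4) / (R/R_☉)^(1/2)
T = 5772 × (1.08)^(1/4) / √(0.650) = 5772 × 1.019 / 0.8062 = 7298 K.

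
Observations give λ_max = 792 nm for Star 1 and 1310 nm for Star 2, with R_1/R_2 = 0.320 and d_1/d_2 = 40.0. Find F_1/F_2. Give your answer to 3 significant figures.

4.79×10^-4

Wien's law: T_1/T_2 = λ_2/λ_1 = 1310/792 = 1.654.
L_1/L_2 = (R_1/R_2)²(T_1/T_2)⁴ = (0.320)²(1.654)⁴ = 0.7665.
F_1/F_2 = (L_1/L_2)/(d_1/d_2)² = 0.7665/(40.0)² = 4.790×10^-4.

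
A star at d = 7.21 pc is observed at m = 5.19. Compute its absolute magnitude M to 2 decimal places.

5.90

M = m − 5 log₁₀(d/10 pc) = 5.19 − 5 log₁₀(7.21/10)
  = 5.19 − 5 × -0.142 = 5.19 − -0.71 = 5.90.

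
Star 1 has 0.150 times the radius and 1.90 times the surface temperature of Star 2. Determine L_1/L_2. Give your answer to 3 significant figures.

From the Stefan–Boltzmann law, L ∝ R²T⁴, so
L_1/L_2 = (R_1/R_2)² (T_1/T_2)⁴ = (0.150)² × (1.90)⁴ = 0.02250 × 13.03 = 0.2932.

0.293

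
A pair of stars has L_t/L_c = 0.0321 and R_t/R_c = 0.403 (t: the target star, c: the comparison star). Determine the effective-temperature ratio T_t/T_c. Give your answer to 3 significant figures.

L ∝ R²T⁴ gives T ∝ (L/R²)^(1/4), so
T_t/T_c = (0.0321 / 0.403²)^(1/4) = (0.1976)^(1/4) = 0.6668.

0.667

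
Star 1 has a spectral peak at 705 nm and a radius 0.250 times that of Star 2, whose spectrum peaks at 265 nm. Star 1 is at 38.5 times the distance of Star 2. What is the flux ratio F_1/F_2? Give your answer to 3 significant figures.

Wien's law: T_1/T_2 = λ_2/λ_1 = 265/705 = 0.3759.
L_1/L_2 = (R_1/R_2)²(T_1/T_2)⁴ = (0.250)²(0.3759)⁴ = 0.001248.
F_1/F_2 = (L_1/L_2)/(d_1/d_2)² = 0.001248/(38.5)² = 8.418×10^-7.

8.42×10^-7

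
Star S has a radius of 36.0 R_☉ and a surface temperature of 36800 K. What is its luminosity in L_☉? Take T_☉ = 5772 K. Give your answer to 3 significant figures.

L/L_☉ = (R/R_☉)² (T/T_☉)⁴ = (36.0)² × (36800/5772)⁴
       = 1296 × (6.376)⁴ = 1296 × 1652 = 2.141×10^6.

2.14×10^6 L_☉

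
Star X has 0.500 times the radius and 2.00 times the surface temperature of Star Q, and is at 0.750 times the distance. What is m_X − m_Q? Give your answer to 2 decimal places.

-2.13

L_X/L_Q = (0.500)²(2.00)⁴ = 4.000.
F_X/F_Q = (L_X/L_Q)/(d_X/d_Q)² = 4.000/0.5625 = 7.111.
m_X − m_Q = −2.5 log₁₀(7.111) = -2.13.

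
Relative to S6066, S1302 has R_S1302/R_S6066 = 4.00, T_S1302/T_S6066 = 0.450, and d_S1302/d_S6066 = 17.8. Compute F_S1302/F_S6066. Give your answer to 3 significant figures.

0.00207

L_S1302/L_S6066 = (R_S1302/R_S6066)²(T_S1302/T_S6066)⁴ = (4.00)² × (0.450)⁴ = 0.6561.
F_S1302/F_S6066 = (L_S1302/L_S6066)/(d_S1302/d_S6066)² = 0.6561 / (17.8)² = 0.002071.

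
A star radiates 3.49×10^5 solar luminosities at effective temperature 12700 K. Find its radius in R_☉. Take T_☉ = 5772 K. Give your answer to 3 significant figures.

R/R_☉ = √(L/L_☉) / (T/T_☉)² = √(3.49×10^5) / (2.200)²
       = 590.8 / 4.841 = 122.0.

122 R_☉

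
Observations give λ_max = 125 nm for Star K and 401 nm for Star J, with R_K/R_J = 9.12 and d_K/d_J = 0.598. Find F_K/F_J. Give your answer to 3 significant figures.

Wien's law: T_K/T_J = λ_J/λ_K = 401/125 = 3.208.
L_K/L_J = (R_K/R_J)²(T_K/T_J)⁴ = (9.12)²(3.208)⁴ = 8809.
F_K/F_J = (L_K/L_J)/(d_K/d_J)² = 8809/(0.598)² = 2.463×10^4.

2.46×10^4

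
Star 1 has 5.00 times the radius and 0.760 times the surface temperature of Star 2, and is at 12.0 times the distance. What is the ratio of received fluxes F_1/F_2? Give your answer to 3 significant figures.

0.0579

L_1/L_2 = (R_1/R_2)²(T_1/T_2)⁴ = (5.00)² × (0.760)⁴ = 8.341.
F_1/F_2 = (L_1/L_2)/(d_1/d_2)² = 8.341 / (12.0)² = 0.05792.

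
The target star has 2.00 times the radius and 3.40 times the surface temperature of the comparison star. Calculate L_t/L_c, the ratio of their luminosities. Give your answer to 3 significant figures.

535

From the Stefan–Boltzmann law, L ∝ R²T⁴, so
L_t/L_c = (R_t/R_c)² (T_t/T_c)⁴ = (2.00)² × (3.40)⁴ = 4.000 × 133.6 = 534.5.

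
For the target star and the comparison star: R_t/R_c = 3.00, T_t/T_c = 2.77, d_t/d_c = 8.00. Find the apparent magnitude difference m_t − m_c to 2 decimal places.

L_t/L_c = (3.00)²(2.77)⁴ = 529.9.
F_t/F_c = (L_t/L_c)/(d_t/d_c)² = 529.9/64.00 = 8.279.
m_t − m_c = −2.5 log₁₀(8.279) = -2.29.

-2.29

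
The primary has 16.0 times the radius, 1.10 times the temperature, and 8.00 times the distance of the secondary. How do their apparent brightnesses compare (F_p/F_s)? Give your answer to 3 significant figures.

5.86

L_p/L_s = (R_p/R_s)²(T_p/T_s)⁴ = (16.0)² × (1.10)⁴ = 374.8.
F_p/F_s = (L_p/L_s)/(d_p/d_s)² = 374.8 / (8.00)² = 5.856.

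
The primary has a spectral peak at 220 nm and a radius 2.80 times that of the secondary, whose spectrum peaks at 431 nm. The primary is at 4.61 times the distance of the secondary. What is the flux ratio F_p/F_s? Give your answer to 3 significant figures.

5.43

Wien's law: T_p/T_s = λ_s/λ_p = 431/220 = 1.959.
L_p/L_s = (R_p/R_s)²(T_p/T_s)⁴ = (2.80)²(1.959)⁴ = 115.5.
F_p/F_s = (L_p/L_s)/(d_p/d_s)² = 115.5/(4.61)² = 5.434.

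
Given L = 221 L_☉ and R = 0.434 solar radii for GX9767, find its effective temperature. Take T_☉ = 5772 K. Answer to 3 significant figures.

3.38×10^4 K

T/T_☉ = (L/L_☉)^(1/4) / (R/R_☉)^(1/2)
T = 5772 × (221)^(1/4) / √(0.434) = 5772 × 3.856 / 0.6588 = 3.378×10^4 K.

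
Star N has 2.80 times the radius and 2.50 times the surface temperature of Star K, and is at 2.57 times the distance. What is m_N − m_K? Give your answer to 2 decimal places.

L_N/L_K = (2.80)²(2.50)⁴ = 306.2.
F_N/F_K = (L_N/L_K)/(d_N/d_K)² = 306.2/6.605 = 46.37.
m_N − m_K = −2.5 log₁₀(46.37) = -4.17.

-4.17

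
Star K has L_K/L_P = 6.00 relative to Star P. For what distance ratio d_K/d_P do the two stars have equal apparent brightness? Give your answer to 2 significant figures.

2.4

Equal flux requires L_K/d_K² = L_P/d_P², so d_K/d_P = √(L_K/L_P)
= √(6.00) = 2.449.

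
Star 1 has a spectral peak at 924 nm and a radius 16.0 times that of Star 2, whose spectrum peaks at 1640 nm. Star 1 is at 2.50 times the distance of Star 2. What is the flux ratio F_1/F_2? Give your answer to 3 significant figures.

406

Wien's law: T_1/T_2 = λ_2/λ_1 = 1640/924 = 1.775.
L_1/L_2 = (R_1/R_2)²(T_1/T_2)⁴ = (16.0)²(1.775)⁴ = 2541.
F_1/F_2 = (L_1/L_2)/(d_1/d_2)² = 2541/(2.50)² = 406.5.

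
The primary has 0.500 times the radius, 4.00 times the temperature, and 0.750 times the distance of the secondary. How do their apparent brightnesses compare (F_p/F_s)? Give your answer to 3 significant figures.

L_p/L_s = (R_p/R_s)²(T_p/T_s)⁴ = (0.500)² × (4.00)⁴ = 64.00.
F_p/F_s = (L_p/L_s)/(d_p/d_s)² = 64.00 / (0.750)² = 113.8.

114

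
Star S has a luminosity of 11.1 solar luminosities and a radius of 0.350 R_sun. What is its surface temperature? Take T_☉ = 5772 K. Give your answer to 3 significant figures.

1.78×10^4 K

T/T_☉ = (L/L_☉)^(1/4) / (R/R_☉)^(1/2)
T = 5772 × (11.1)^(1/4) / √(0.350) = 5772 × 1.825 / 0.5916 = 1.781×10^4 K.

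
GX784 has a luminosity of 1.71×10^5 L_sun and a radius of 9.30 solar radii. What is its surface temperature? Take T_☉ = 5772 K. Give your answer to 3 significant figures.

T/T_☉ = (L/L_☉)^(1/4) / (R/R_☉)^(1/2)
T = 5772 × (1.71×10^5)^(1/4) / √(9.30) = 5772 × 20.34 / 3.050 = 3.849×10^4 K.

3.85×10^4 K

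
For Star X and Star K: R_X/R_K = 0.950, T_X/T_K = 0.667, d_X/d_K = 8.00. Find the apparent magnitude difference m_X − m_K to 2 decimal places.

L_X/L_K = (0.950)²(0.667)⁴ = 0.1786.
F_X/F_K = (L_X/L_K)/(d_X/d_K)² = 0.1786/64.00 = 0.002791.
m_X − m_K = −2.5 log₁₀(0.002791) = 6.39.

6.39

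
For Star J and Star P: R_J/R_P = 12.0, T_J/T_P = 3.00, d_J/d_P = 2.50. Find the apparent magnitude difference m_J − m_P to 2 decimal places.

-8.18

L_J/L_P = (12.0)²(3.00)⁴ = 1.166×10^4.
F_J/F_P = (L_J/L_P)/(d_J/d_P)² = 1.166×10^4/6.250 = 1866.
m_J − m_P = −2.5 log₁₀(1866) = -8.18.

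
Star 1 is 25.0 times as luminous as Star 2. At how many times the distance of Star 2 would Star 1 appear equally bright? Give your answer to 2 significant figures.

Equal flux requires L_1/d_1² = L_2/d_2², so d_1/d_2 = √(L_1/L_2)
= √(25.0) = 5.000.

5.0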